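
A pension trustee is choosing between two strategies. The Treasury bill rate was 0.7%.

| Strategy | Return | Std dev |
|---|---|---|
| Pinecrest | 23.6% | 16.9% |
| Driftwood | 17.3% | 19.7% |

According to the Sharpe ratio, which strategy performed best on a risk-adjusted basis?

Pinecrest

Pinecrest: Sharpe ratio = (23.6% − 0.7%) / 16.9% = 1.355
Driftwood: Sharpe ratio = (17.3% − 0.7%) / 19.7% = 0.843
Highest: Pinecrest (1.355).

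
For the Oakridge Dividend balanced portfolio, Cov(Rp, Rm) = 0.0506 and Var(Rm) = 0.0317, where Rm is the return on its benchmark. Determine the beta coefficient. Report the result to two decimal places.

1.60

β = Cov(Rp, Rm) / Var(Rm) = 0.0506 / 0.0317 = 1.5962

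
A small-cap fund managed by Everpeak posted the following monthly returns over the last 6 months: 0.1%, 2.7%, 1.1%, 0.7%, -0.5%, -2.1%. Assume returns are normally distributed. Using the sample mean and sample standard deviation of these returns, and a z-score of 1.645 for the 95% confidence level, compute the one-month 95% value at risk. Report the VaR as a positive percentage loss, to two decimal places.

2.32

r̄ = (0.1 + 2.7 + 1.1 + 0.7 − 0.5 − 2.1) / 6 = 0.3333%
Sample std dev = √[12.9933 / 5] = 1.6120%
VaR = −(r̄ − z·σ) = −(0.3333 − 1.645 × 1.6120) = −(-2.3184) = 2.3184%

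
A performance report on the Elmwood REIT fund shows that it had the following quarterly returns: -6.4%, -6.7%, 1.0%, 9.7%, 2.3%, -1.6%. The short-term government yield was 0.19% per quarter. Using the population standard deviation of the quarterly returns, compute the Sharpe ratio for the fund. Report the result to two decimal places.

μ = (-6.4 − 6.7 + 1 + 9.7 + 2.3 − 1.6) / 6 = -0.2833%
Population σ = √[Σ(r − μ)² / 6] = √[188.3083 / 6] = √31.3847 = 5.6022%
Sharpe = (μ − rf) / σ = (-0.2833 − 0.19) / 5.6022 = -0.4733 / 5.6022 = -0.0845

-0.08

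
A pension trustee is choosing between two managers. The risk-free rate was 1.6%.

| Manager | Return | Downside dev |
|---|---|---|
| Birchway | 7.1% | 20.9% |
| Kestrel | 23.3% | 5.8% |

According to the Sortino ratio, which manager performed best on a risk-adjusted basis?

Birchway: Sortino ratio = (7.1% − 1.6%) / 20.9% = 0.263
Kestrel: Sortino ratio = (23.3% − 1.6%) / 5.8% = 3.741
Highest: Kestrel (3.741).

Kestrel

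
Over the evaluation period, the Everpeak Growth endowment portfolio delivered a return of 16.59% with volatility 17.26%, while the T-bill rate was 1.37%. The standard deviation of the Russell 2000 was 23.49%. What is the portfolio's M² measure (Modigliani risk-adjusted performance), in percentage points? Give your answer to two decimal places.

22.08

Sharpe = (Rp − Rf) / σp = (16.59% − 1.37%) / 17.26% = 0.8818
M² = Rf + Sharpe × σm = 1.37% + 0.8818 × 23.49% = 22.0835%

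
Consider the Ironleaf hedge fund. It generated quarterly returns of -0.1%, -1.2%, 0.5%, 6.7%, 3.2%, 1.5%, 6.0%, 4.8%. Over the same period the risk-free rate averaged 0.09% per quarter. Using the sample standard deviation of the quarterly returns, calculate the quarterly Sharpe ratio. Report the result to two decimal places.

0.88

r̄ = (-0.1 − 1.2 + 0.5 + 6.7 + 3.2 + 1.5 + 6 + 4.8) / 8 = 2.6750%
Σ(r − r̄)² = 60.8750; sample σ = √(60.8750/7) = 2.9490%
Sharpe = (r̄ − rf) / σ = (2.6750 − 0.09) / 2.9490 = 2.5850 / 2.9490 = 0.8766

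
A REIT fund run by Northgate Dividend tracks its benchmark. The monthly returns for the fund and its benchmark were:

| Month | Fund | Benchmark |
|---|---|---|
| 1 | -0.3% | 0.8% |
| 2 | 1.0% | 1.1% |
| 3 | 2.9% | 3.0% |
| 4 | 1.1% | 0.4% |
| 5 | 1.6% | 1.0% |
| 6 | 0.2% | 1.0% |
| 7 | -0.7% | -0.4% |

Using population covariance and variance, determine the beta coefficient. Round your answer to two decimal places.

r̄p = 0.8286%,  r̄m = 0.9857%
Cov = Σ(rp − r̄p)(rm − r̄m) / 7 = 0.9090
Var(rm) = Σ(rm − r̄m)² / 7 = 0.9098
β = Cov / Var = 0.9090 / 0.9098 = 0.9991

1.00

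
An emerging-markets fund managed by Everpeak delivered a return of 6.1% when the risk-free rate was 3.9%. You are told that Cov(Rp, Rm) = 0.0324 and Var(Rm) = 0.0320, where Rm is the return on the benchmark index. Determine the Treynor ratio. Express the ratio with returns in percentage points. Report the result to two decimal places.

β = Cov / Var = 0.0324 / 0.0320 = 1.0125
Treynor = (Rp − Rf) / β = (6.1% − 3.9%) / 1.0125 = 2.20 / 1.0125 = 2.1728

2.17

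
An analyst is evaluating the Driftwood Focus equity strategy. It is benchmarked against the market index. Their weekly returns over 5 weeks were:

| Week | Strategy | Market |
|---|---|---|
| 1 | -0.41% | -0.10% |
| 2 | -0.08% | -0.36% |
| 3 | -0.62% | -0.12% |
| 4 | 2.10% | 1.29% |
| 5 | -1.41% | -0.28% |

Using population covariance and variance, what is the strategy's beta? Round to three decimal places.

1.766

r̄p = -0.0840%,  r̄m = 0.0860%
Cov = Σ(rp − r̄p)(rm − r̄m) / 5 = 0.6568
Var(rm) = Σ(rm − r̄m)² / 5 = 0.3719
β = Cov / Var = 0.6568 / 0.3719 = 1.7661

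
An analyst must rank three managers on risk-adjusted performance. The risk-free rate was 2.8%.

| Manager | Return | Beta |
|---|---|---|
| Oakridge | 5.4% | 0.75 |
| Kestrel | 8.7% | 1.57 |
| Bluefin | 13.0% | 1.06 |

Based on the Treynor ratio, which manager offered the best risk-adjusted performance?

Bluefin

Oakridge: Treynor = (5.4% − 2.8%) / 0.75 = 3.467
Kestrel: Treynor = (8.7% − 2.8%) / 1.57 = 3.758
Bluefin: Treynor = (13.0% − 2.8%) / 1.06 = 9.623
Highest: Bluefin (9.623).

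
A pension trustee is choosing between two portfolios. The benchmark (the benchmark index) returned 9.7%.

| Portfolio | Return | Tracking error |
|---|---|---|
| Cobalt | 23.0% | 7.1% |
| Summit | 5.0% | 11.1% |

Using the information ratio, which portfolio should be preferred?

Cobalt

Cobalt: IR = (23.0% − 9.7%) / 7.1% = 1.873
Summit: IR = (5.0% − 9.7%) / 11.1% = -0.423
Highest: Cobalt (1.873).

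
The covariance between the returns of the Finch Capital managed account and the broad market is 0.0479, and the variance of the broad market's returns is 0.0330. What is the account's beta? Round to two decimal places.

1.45

β = Cov(Rp, Rm) / Var(Rm) = 0.0479 / 0.0330 = 1.4515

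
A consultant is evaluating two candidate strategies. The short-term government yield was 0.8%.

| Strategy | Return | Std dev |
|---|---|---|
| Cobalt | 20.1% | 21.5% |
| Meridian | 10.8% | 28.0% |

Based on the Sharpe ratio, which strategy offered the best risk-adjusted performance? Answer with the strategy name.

Cobalt

Cobalt: Sharpe ratio = (20.1% − 0.8%) / 21.5% = 0.898
Meridian: Sharpe ratio = (10.8% − 0.8%) / 28.0% = 0.357
Highest: Cobalt (0.898).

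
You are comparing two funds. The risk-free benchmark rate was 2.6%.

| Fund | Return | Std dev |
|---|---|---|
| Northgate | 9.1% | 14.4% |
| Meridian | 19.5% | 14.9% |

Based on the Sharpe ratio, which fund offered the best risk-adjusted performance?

Northgate: Sharpe ratio = (9.1% − 2.6%) / 14.4% = 0.451
Meridian: Sharpe ratio = (19.5% − 2.6%) / 14.9% = 1.134
Highest: Meridian (1.134).

Meridian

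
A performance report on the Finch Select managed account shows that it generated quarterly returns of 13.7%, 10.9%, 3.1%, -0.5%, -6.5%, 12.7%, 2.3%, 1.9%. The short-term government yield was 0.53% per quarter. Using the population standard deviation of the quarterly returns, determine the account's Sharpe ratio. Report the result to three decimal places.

r̄ = (13.7 + 10.9 + 3.1 − 0.5 − 6.5 + 12.7 + 2.3 + 1.9) / 8 = 4.7000%
Σ(r − r̄)² = (13.7 − 4.7000)² + (10.9 − 4.7000)² + (3.1 − 4.7000)² + … = 352.0800
population σ = √(352.0800 / 8) = √44.0100 = 6.6340%
Sharpe = (r̄ − rf) / σ = (4.7000 − 0.53) / 6.6340 = 4.1700 / 6.6340 = 0.6286

0.629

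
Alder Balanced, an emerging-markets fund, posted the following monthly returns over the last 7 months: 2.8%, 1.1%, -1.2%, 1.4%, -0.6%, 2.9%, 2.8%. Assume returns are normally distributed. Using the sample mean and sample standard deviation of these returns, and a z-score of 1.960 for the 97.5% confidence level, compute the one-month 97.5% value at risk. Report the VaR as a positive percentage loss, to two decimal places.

1.98

Mean return r̄ = 9.20 / 7 = 1.3143%
Sample std dev = √[16.9686 / 6] = 1.6817%
VaR = −(r̄ − z·σ) = −(1.3143 − 1.960 × 1.6817) = −(-1.9818) = 1.9818%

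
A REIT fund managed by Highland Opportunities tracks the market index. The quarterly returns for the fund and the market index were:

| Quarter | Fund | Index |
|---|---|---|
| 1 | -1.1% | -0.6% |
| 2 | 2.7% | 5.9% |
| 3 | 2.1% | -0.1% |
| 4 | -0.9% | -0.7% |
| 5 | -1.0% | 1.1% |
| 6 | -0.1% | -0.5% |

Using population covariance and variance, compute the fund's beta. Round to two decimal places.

0.44

r̄p = 0.2833%,  r̄m = 0.8500%
Cov = Σ(rp − r̄p)(rm − r̄m) / 6 = 2.4192
Var(rm) = Σ(rm − r̄m)² / 6 = 5.4658
β = Cov / Var = 2.4192 / 5.4658 = 0.4426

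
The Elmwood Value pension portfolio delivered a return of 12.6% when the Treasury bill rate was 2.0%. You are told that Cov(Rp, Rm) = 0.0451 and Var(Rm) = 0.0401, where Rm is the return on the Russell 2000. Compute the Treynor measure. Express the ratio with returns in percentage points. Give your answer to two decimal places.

9.42

β = Cov / Var = 0.0451 / 0.0401 = 1.1247
Treynor = (Rp − Rf) / β = (12.6% − 2.0%) / 1.1247 = 10.60 / 1.1247 = 9.4247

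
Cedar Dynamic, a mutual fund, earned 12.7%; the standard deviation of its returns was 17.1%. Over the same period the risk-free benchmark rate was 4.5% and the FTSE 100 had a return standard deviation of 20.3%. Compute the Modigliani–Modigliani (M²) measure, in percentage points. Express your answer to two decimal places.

Sharpe = (Rp − Rf) / σp = (12.7% − 4.5%) / 17.1% = 0.4795
M² = Rf + Sharpe × σm = 4.5% + 0.4795 × 20.3% = 14.2339%

14.23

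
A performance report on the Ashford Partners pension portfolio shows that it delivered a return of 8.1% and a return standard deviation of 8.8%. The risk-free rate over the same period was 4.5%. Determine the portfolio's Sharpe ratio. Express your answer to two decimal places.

Sharpe = (Rp − Rf) / σp = (8.1% − 4.5%) / 8.8% = 3.60% / 8.8% = 0.4091

0.41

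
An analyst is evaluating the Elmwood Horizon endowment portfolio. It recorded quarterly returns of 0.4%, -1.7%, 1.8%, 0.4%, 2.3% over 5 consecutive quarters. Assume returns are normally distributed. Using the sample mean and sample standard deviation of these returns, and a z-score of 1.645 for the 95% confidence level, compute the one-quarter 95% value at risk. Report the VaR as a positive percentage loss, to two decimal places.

r̄ = (0.4 − 1.7 + 1.8 + 0.4 + 2.3) / 5 = 0.6400%
Σ(r − r̄)² = 9.6920; sample σ = √(9.6920/4) = 1.5566%
VaR = −(r̄ − z·σ) = −(0.6400 − 1.645 × 1.5566) = −(-1.9206) = 1.9206%

1.92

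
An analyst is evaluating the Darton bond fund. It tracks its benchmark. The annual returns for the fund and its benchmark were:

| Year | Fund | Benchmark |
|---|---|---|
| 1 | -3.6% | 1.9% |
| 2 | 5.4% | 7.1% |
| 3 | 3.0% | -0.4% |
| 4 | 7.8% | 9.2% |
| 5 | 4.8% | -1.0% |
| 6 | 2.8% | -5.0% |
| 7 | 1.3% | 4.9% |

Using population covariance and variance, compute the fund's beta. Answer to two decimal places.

0.26

r̄p = 3.0714%,  r̄m = 2.3857%
Cov = Σ(rp − r̄p)(rm − r̄m) / 7 = 5.4767
Var(rm) = Σ(rm − r̄m)² / 7 = 21.2841
β = Cov / Var = 5.4767 / 21.2841 = 0.2573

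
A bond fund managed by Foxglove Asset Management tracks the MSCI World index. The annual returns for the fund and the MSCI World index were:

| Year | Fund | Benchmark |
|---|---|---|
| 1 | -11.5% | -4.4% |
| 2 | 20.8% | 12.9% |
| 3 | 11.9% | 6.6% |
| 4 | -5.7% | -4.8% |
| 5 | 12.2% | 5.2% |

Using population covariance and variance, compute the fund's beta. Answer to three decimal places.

1.739

r̄p = 5.5400%,  r̄m = 3.1000%
Cov = Σ(rp − r̄p)(rm − r̄m) / 5 = 80.4780
Var(rm) = Σ(rm − r̄m)² / 5 = 46.2720
β = Cov / Var = 80.4780 / 46.2720 = 1.7392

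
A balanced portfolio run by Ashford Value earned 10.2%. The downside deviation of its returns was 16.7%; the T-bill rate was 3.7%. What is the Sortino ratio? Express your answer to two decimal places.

0.39

Sortino = (Rp − Rf) / σd = (10.2% − 3.7%) / 16.7% = 6.50% / 16.7% = 0.3892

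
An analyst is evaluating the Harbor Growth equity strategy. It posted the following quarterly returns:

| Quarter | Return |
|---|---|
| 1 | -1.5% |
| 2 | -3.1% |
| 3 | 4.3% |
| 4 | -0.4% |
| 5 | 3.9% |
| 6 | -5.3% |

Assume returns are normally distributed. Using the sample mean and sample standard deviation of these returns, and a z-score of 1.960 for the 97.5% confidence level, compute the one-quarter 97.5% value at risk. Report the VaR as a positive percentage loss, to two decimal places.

7.84

μ = (-1.5 − 3.1 + 4.3 − 0.4 + 3.9 − 5.3) / 6 = -0.3500%
Σ(r − μ)² = (-1.5 − (-0.3500))² + (-3.1 − (-0.3500))² + (4.3 − (-0.3500))² + … = 73.0750
σ = √[73.0750 / 5] = 3.8230%
VaR = −(μ − z·σ) = −(-0.3500 − 1.960 × 3.8230) = −(-7.8431) = 7.8431%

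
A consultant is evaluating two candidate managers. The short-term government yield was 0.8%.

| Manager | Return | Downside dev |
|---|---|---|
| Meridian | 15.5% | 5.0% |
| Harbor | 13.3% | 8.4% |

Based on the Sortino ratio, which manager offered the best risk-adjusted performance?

Meridian

Meridian: Sortino ratio = (15.5% − 0.8%) / 5.0% = 2.940
Harbor: Sortino ratio = (13.3% − 0.8%) / 8.4% = 1.488
Highest: Meridian (2.940).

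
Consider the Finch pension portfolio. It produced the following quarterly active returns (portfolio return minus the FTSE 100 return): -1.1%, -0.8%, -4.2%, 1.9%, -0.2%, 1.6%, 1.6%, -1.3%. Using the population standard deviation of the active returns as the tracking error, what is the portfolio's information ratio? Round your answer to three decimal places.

r̄ = (-1.1 − 0.8 − 4.2 + 1.9 − 0.2 + 1.6 + 1.6 − 1.3) / 8 = -0.3125%
Population σ = √[Σ(r − r̄)² / 8] = √[29.1688 / 8] = √3.6461 = 1.9095%
IR = r̄ / tracking error = -0.3125 / 1.9095 = -0.1637

-0.164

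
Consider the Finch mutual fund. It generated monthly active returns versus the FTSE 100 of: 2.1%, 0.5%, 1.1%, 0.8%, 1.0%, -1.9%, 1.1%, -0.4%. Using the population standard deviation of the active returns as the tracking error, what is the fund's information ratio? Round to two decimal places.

Mean return r̄ = 4.30 / 8 = 0.5375%
Population σ = √[Σ(r − r̄)² / 8] = √[10.1788 / 8] = √1.2724 = 1.1280%
IR = r̄ / tracking error = 0.5375 / 1.1280 = 0.4765

0.48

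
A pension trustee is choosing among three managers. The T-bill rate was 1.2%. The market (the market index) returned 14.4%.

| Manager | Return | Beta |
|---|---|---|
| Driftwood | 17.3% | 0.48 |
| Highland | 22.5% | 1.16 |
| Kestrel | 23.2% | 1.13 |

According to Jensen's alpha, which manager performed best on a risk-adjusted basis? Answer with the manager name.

Driftwood

Driftwood: α = 17.3% − [1.2% + 0.48 × (14.4% − 1.2%)] = 9.764
Highland: α = 22.5% − [1.2% + 1.16 × (14.4% − 1.2%)] = 5.988
Kestrel: α = 23.2% − [1.2% + 1.13 × (14.4% − 1.2%)] = 7.084
Highest: Driftwood (9.764).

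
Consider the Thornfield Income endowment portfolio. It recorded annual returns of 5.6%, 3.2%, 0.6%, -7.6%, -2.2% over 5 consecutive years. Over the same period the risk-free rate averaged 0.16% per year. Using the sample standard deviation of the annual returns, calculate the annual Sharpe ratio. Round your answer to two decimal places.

-0.05

Mean return r̄ = -0.40 / 5 = -0.0800%
Sample σ = √[Σ(r − r̄)² / 4] = √[104.5280 / 4] = √26.1320 = 5.1119%
Sharpe = (r̄ − rf) / σ = (-0.0800 − 0.16) / 5.1119 = -0.2400 / 5.1119 = -0.0469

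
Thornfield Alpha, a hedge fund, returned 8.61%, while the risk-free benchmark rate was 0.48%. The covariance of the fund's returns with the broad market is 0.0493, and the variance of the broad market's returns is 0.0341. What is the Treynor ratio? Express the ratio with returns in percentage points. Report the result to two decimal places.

β = Cov / Var = 0.0493 / 0.0341 = 1.4457
Treynor = (Rp − Rf) / β = (8.61% − 0.48%) / 1.4457 = 8.13 / 1.4457 = 5.6236

5.62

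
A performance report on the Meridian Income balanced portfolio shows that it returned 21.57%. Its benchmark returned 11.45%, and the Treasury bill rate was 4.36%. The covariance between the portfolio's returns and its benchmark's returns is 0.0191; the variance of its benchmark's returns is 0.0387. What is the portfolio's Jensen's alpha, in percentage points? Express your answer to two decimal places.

13.71

β = Cov / Var = 0.0191 / 0.0387 = 0.4935
E[R] = Rf + β(Rm − Rf) = 4.36% + 0.4935 × (11.45% − 4.36%) = 7.8589%
α = Rp − E[R] = 21.57% − 7.8589% = 13.7111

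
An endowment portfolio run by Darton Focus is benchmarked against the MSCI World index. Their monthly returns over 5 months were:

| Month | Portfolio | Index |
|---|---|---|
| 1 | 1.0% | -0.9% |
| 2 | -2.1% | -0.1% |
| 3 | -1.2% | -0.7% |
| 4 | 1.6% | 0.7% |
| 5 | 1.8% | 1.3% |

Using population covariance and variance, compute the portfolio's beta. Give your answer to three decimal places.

1.021

r̄p = 0.2200%,  r̄m = 0.0600%
Cov = Σ(rp − r̄p)(rm − r̄m) / 5 = 0.7088
Var(rm) = Σ(rm − r̄m)² / 5 = 0.6944
β = Cov / Var = 0.7088 / 0.6944 = 1.0207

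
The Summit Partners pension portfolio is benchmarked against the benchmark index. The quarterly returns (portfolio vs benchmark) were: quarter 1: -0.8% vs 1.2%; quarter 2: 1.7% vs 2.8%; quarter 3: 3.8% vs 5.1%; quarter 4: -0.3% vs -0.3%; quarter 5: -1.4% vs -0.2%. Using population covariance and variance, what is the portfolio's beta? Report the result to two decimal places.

0.89

r̄p = 0.6000%,  r̄m = 1.7200%
Cov = Σ(rp − r̄p)(rm − r̄m) / 5 = 3.6780
Var(rm) = Σ(rm − r̄m)² / 5 = 4.1256
β = Cov / Var = 3.6780 / 4.1256 = 0.8915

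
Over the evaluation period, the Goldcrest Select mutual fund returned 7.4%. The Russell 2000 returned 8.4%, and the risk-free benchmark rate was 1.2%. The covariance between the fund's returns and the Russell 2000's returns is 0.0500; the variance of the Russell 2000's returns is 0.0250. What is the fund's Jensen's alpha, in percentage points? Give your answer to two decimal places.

β = Cov / Var = 0.0500 / 0.0250 = 2.0000
E[R] = Rf + β(Rm − Rf) = 1.2% + 2.0000 × (8.4% − 1.2%) = 15.6000%
α = Rp − E[R] = 7.4% − 15.6000% = -8.2000

-8.20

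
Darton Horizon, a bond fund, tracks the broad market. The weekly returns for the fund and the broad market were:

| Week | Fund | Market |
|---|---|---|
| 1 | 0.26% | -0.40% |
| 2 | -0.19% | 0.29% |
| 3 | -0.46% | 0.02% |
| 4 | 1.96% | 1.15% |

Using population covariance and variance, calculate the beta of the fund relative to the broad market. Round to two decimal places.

1.30

r̄p = 0.3925%,  r̄m = 0.2650%
Cov = Σ(rp − r̄p)(rm − r̄m) / 4 = 0.4174
Var(rm) = Σ(rm − r̄m)² / 4 = 0.3215
β = Cov / Var = 0.4174 / 0.3215 = 1.2983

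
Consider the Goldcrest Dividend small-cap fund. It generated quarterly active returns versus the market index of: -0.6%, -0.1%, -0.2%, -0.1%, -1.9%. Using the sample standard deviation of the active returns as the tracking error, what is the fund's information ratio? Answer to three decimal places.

μ = (-0.6 − 0.1 − 0.2 − 0.1 − 1.9) / 5 = -0.5800%
Sample std dev = √[2.3480 / 4] = 0.7662%
IR = μ / tracking error = -0.5800 / 0.7662 = -0.7570

-0.757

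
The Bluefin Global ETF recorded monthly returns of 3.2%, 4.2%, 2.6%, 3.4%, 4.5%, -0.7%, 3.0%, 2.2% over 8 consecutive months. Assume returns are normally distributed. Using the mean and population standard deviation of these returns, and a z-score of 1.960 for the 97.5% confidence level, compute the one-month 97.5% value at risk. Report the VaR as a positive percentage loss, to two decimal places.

μ = (3.2 + 4.2 + 2.6 + 3.4 + 4.5 − 0.7 + 3 + 2.2) / 8 = 22.40 / 8 = 2.8000%
Σ(r − μ)² = 18.0600; population σ = √(18.0600/8) = 1.5025%
VaR = −(μ − z·σ) = −(2.8000 − 1.960 × 1.5025) = −(-0.1449) = 0.1449%

0.14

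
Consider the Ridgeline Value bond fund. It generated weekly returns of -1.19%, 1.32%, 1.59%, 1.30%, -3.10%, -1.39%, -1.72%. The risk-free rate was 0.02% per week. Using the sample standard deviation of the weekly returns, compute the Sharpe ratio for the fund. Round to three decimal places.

-0.258

Mean return μ = -3.190 / 7 = -0.4557%
Σ(r − μ)² = 20.4234; sample σ = √(20.4234/6) = 1.8450%
Sharpe = (μ − rf) / σ = (-0.4557 − 0.02) / 1.8450 = -0.4757 / 1.8450 = -0.2578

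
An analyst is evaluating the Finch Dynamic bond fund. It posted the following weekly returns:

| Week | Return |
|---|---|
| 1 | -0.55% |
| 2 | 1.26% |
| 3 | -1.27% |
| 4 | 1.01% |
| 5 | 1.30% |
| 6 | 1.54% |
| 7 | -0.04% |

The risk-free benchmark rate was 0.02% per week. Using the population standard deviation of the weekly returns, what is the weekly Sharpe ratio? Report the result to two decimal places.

0.44

μ = (-0.55 + 1.26 − 1.27 + 1.01 + 1.3 + 1.54 − 0.04) / 7 = 0.4643%
Population σ = √[Σ(r − μ)² / 7] = √[7.0774 / 7] = √1.0111 = 1.0055%
Sharpe = (μ − rf) / σ = (0.4643 − 0.02) / 1.0055 = 0.4443 / 1.0055 = 0.4419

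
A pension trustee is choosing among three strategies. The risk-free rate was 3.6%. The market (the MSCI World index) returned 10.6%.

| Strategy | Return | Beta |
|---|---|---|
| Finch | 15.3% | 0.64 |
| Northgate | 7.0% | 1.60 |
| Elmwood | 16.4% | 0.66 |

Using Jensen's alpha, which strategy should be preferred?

Elmwood

Finch: α = 15.3% − [3.6% + 0.64 × (10.6% − 3.6%)] = 7.220
Northgate: α = 7.0% − [3.6% + 1.60 × (10.6% − 3.6%)] = -7.800
Elmwood: α = 16.4% − [3.6% + 0.66 × (10.6% − 3.6%)] = 8.180
Highest: Elmwood (8.180).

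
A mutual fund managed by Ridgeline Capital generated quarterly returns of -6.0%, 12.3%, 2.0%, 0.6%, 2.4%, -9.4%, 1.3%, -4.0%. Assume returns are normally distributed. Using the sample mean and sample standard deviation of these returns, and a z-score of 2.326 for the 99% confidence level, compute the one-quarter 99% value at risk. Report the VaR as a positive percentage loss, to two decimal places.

r̄ = (-6 + 12.3 + 2 + 0.6 + 2.4 − 9.4 + 1.3 − 4) / 8 = -0.1000%
Sample std dev = √[303.3800 / 7] = 6.5833%
VaR = −(r̄ − z·σ) = −(-0.1000 − 2.326 × 6.5833) = −(-15.4128) = 15.4128%

15.41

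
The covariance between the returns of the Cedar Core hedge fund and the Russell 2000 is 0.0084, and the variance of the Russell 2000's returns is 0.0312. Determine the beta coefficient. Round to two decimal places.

β = Cov(Rp, Rm) / Var(Rm) = 0.0084 / 0.0312 = 0.2692

0.27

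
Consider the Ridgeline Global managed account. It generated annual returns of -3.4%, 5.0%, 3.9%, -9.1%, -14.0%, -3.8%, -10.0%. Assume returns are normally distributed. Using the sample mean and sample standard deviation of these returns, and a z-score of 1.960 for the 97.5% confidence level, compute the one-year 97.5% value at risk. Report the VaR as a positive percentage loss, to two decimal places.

μ = (-3.4 + 5 + 3.9 − 9.1 − 14 − 3.8 − 10) / 7 = -4.4857%
Σ(r − μ)² = 304.1686; sample σ = √(304.1686/6) = 7.1200%
VaR = −(μ − z·σ) = −(-4.4857 − 1.960 × 7.1200) = −(-18.4409) = 18.4409%

18.44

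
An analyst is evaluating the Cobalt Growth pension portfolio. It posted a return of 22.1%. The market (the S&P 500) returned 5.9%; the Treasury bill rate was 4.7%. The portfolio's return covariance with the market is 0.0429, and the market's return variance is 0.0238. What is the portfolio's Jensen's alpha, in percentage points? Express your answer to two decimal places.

β = Cov / Var = 0.0429 / 0.0238 = 1.8025
E[R] = Rf + β(Rm − Rf) = 4.7% + 1.8025 × (5.9% − 4.7%) = 6.8630%
α = Rp − E[R] = 22.1% − 6.8630% = 15.2370

15.24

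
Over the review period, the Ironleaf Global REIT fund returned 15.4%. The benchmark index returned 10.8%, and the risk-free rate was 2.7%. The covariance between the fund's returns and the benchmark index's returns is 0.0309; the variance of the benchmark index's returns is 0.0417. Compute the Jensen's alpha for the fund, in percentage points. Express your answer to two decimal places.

β = Cov / Var = 0.0309 / 0.0417 = 0.7410
E[R] = Rf + β(Rm − Rf) = 2.7% + 0.7410 × (10.8% − 2.7%) = 8.7021%
α = Rp − E[R] = 15.4% − 8.7021% = 6.6979

6.70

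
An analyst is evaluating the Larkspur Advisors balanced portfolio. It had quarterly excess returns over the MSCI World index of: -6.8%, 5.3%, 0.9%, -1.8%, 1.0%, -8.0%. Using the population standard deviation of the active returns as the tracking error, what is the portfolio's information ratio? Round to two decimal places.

r̄ = (-6.8 + 5.3 + 0.9 − 1.8 + 1 − 8) / 6 = -9.40 / 6 = -1.5667%
Σ(r − r̄)² = 128.6533; population σ = √(128.6533/6) = 4.6306%
IR = r̄ / tracking error = -1.5667 / 4.6306 = -0.3383

-0.34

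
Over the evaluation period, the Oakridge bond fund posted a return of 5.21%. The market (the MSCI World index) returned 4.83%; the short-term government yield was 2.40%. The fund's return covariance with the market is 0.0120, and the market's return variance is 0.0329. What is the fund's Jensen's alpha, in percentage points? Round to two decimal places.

β = Cov / Var = 0.0120 / 0.0329 = 0.3647
E[R] = Rf + β(Rm − Rf) = 2.40% + 0.3647 × (4.83% − 2.40%) = 3.2862%
α = Rp − E[R] = 5.21% − 3.2862% = 1.9238

1.92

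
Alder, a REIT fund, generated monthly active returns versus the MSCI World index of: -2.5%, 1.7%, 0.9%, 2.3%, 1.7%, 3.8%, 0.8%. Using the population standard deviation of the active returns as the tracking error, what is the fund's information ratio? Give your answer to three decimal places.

0.695

Mean return r̄ = 8.70 / 7 = 1.2429%
Σ(r − r̄)² = (-2.5 − 1.2429)² + (1.7 − 1.2429)² + (0.9 − 1.2429)² + … = 22.3971
population σ = √(22.3971 / 7) = √3.1996 = 1.7887%
IR = r̄ / tracking error = 1.2429 / 1.7887 = 0.6949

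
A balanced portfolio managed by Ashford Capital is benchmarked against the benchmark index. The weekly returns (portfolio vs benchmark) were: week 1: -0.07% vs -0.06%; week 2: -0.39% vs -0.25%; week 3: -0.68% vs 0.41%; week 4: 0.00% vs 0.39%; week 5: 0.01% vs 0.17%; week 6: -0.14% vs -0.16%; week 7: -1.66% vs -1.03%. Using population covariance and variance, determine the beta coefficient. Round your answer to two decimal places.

r̄p = -0.4186%,  r̄m = -0.0757%
Cov = Σ(rp − r̄p)(rm − r̄m) / 7 = 0.1907
Var(rm) = Σ(rm − r̄m)² / 7 = 0.2088
β = Cov / Var = 0.1907 / 0.2088 = 0.9133

0.91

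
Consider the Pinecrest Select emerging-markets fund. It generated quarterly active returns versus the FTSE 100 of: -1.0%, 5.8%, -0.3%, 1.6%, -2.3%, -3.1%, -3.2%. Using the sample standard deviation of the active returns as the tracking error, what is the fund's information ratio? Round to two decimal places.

r̄ = (-1 + 5.8 − 0.3 + 1.6 − 2.3 − 3.1 − 3.2) / 7 = -2.50 / 7 = -0.3571%
Σ(r − r̄)² = (-1 − (-0.3571))² + (5.8 − (-0.3571))² + (-0.3 − (-0.3571))² + … = 61.5371
sample σ = √(61.5371 / 6) = √10.2562 = 3.2025%
IR = r̄ / tracking error = -0.3571 / 3.2025 = -0.1115

-0.11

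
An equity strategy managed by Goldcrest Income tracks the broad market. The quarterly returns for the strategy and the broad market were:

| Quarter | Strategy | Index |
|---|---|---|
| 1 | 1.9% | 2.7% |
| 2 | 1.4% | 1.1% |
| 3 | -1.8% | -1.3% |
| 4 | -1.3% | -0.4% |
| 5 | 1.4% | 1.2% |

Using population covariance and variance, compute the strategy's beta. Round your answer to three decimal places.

r̄p = 0.3200%,  r̄m = 0.6600%
Cov = Σ(rp − r̄p)(rm − r̄m) / 5 = 2.0308
Var(rm) = Σ(rm − r̄m)² / 5 = 1.9224
β = Cov / Var = 2.0308 / 1.9224 = 1.0564

1.056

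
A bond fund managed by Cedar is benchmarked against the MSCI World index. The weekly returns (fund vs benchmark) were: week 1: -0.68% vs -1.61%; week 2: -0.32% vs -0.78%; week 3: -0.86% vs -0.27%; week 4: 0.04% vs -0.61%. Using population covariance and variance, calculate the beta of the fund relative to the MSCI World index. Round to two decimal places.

r̄p = -0.4550%,  r̄m = -0.8175%
Cov = Σ(rp − r̄p)(rm − r̄m) / 4 = 0.0161
Var(rm) = Σ(rm − r̄m)² / 4 = 0.2431
β = Cov / Var = 0.0161 / 0.2431 = 0.0662

0.07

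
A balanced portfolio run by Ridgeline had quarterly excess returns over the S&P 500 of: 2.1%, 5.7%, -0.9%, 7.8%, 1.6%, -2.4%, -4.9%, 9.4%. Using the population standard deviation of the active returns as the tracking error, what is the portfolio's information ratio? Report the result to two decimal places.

0.49

r̄ = (2.1 + 5.7 − 0.9 + 7.8 + 1.6 − 2.4 − 4.9 + 9.4) / 8 = 18.40 / 8 = 2.3000%
Population std dev = √[176.9200 / 8] = 4.7027%
IR = r̄ / tracking error = 2.3000 / 4.7027 = 0.4891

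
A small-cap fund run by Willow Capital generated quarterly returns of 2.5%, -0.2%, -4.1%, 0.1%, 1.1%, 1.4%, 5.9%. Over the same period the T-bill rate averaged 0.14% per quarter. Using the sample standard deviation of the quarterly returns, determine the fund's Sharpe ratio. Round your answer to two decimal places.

0.27

r̄ = (2.5 − 0.2 − 4.1 + 0.1 + 1.1 + 1.4 + 5.9) / 7 = 0.9571%
Σ(r − r̄)² = 54.6771; sample σ = √(54.6771/6) = 3.0187%
Sharpe = (r̄ − rf) / σ = (0.9571 − 0.14) / 3.0187 = 0.8171 / 3.0187 = 0.2707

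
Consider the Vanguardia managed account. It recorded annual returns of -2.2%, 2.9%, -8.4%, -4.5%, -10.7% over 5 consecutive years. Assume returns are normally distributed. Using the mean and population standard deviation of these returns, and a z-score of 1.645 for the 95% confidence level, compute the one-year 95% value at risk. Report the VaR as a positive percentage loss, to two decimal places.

12.42

Mean return r̄ = -22.90 / 5 = -4.5800%
Population std dev = √[113.6680 / 5] = 4.7680%
VaR = −(r̄ − z·σ) = −(-4.5800 − 1.645 × 4.7680) = −(-12.4234) = 12.4234%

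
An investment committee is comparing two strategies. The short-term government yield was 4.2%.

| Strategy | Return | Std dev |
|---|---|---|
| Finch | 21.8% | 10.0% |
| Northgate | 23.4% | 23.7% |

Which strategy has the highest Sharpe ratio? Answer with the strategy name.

Finch: Sharpe ratio = (21.8% − 4.2%) / 10.0% = 1.760
Northgate: Sharpe ratio = (23.4% − 4.2%) / 23.7% = 0.810
Highest: Finch (1.760).

Finch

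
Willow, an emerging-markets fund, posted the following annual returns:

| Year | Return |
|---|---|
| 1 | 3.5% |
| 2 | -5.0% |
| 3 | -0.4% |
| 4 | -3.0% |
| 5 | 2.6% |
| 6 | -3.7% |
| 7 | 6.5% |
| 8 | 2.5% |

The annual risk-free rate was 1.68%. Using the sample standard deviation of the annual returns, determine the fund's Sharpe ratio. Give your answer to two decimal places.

μ = (3.5 − 5 − 0.4 − 3 + 2.6 − 3.7 + 6.5 + 2.5) / 8 = 3.00 / 8 = 0.3750%
Sample std dev = √[114.2350 / 7] = 4.0397%
Sharpe = (μ − rf) / σ = (0.3750 − 1.68) / 4.0397 = -1.3050 / 4.0397 = -0.3230

-0.32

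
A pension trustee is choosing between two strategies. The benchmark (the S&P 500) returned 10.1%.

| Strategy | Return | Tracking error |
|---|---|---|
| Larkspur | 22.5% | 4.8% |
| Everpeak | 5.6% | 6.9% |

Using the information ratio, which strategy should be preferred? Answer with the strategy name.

Larkspur: IR = (22.5% − 10.1%) / 4.8% = 2.583
Everpeak: IR = (5.6% − 10.1%) / 6.9% = -0.652
Highest: Larkspur (2.583).

Larkspur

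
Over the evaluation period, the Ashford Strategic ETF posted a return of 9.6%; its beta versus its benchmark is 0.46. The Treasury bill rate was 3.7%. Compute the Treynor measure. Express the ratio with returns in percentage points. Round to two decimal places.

Treynor = (Rp − Rf) / β = (9.6% − 3.7%) / 0.46 = 5.90 / 0.46 = 12.8261

12.83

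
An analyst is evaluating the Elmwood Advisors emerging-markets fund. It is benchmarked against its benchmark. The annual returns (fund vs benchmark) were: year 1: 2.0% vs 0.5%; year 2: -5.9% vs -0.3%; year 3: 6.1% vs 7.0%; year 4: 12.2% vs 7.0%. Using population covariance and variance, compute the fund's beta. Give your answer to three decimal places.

r̄p = 3.6000%,  r̄m = 3.5500%
Cov = Σ(rp − r̄p)(rm − r̄m) / 4 = 19.9375
Var(rm) = Σ(rm − r̄m)² / 4 = 11.9825
β = Cov / Var = 19.9375 / 11.9825 = 1.6639

1.664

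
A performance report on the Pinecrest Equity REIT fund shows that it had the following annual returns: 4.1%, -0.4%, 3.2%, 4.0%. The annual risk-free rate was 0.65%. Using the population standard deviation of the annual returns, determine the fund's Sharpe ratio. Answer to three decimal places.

1.129

μ = (4.1 − 0.4 + 3.2 + 4) / 4 = 2.7250%
Σ(r − μ)² = (4.1 − 2.7250)² + (-0.4 − 2.7250)² + (3.2 − 2.7250)² + … = 13.5075
population σ = √(13.5075 / 4) = √3.3769 = 1.8376%
Sharpe = (μ − rf) / σ = (2.7250 − 0.65) / 1.8376 = 2.0750 / 1.8376 = 1.1292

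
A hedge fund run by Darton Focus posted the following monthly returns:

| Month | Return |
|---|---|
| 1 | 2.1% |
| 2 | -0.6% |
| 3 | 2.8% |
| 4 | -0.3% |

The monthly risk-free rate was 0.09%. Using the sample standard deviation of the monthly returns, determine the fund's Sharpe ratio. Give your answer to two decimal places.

r̄ = (2.1 − 0.6 + 2.8 − 0.3) / 4 = 4.00 / 4 = 1.0000%
Σ(r − r̄)² = (2.1 − 1.0000)² + (-0.6 − 1.0000)² + (2.8 − 1.0000)² + … = 8.7000
sample σ = √(8.7000 / 3) = √2.9000 = 1.7029%
Sharpe = (r̄ − rf) / σ = (1.0000 − 0.09) / 1.7029 = 0.9100 / 1.7029 = 0.5344

0.53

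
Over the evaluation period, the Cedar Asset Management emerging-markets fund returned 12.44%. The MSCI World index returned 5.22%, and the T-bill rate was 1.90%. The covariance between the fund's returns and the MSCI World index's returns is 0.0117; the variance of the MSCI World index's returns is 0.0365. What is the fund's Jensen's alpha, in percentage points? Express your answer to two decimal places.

9.48

β = Cov / Var = 0.0117 / 0.0365 = 0.3205
E[R] = Rf + β(Rm − Rf) = 1.90% + 0.3205 × (5.22% − 1.90%) = 2.9641%
α = Rp − E[R] = 12.44% − 2.9641% = 9.4759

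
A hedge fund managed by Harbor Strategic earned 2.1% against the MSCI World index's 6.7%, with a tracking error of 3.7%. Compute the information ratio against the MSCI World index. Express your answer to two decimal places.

-1.24

IR = (Rp − Rb) / TE = (2.1% − 6.7%) / 3.7% = -4.60% / 3.7% = -1.2432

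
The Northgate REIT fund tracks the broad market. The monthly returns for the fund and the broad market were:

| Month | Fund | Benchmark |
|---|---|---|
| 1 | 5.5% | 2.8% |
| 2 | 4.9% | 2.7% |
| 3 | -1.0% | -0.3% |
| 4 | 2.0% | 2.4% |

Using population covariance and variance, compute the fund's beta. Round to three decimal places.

r̄p = 2.8500%,  r̄m = 1.9000%
Cov = Σ(rp − r̄p)(rm − r̄m) / 4 = 3.0175
Var(rm) = Σ(rm − r̄m)² / 4 = 1.6350
β = Cov / Var = 3.0175 / 1.6350 = 1.8456

1.846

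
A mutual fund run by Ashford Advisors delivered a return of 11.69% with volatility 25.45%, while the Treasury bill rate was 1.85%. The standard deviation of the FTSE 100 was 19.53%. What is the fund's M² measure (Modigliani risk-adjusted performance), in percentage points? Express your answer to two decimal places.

Sharpe = (Rp − Rf) / σp = (11.69% − 1.85%) / 25.45% = 0.3866
M² = Rf + Sharpe × σm = 1.85% + 0.3866 × 19.53% = 9.4003%

9.40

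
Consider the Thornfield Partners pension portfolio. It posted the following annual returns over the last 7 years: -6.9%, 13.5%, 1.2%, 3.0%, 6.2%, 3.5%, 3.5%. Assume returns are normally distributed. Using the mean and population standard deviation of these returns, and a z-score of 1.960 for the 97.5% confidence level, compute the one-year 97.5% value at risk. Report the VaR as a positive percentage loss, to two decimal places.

Mean return r̄ = 24.00 / 7 = 3.4286%
Σ(r − r̄)² = 220.9543; population σ = √(220.9543/7) = 5.6183%
VaR = −(r̄ − z·σ) = −(3.4286 − 1.960 × 5.6183) = −(-7.5833) = 7.5833%

7.58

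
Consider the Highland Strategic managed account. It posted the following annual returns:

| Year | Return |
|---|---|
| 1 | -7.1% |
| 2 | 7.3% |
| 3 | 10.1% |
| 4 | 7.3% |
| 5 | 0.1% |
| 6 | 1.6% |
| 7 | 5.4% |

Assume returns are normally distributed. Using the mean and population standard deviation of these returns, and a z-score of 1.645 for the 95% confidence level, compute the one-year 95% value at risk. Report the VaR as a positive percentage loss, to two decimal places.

5.34

r̄ = (-7.1 + 7.3 + 10.1 + 7.3 + 0.1 + 1.6 + 5.4) / 7 = 3.5286%
Population std dev = √[203.5743 / 7] = 5.3928%
VaR = −(r̄ − z·σ) = −(3.5286 − 1.645 × 5.3928) = −(-5.3426) = 5.3426%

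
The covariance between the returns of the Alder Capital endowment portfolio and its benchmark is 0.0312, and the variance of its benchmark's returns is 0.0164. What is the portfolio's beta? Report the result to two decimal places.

1.90

β = Cov(Rp, Rm) / Var(Rm) = 0.0312 / 0.0164 = 1.9024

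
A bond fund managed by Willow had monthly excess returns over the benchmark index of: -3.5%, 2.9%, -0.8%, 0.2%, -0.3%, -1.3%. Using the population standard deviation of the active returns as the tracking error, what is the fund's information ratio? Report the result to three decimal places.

r̄ = (-3.5 + 2.9 − 0.8 + 0.2 − 0.3 − 1.3) / 6 = -2.80 / 6 = -0.4667%
Σ(r − r̄)² = (-3.5 − (-0.4667))² + (2.9 − (-0.4667))² + (-0.8 − (-0.4667))² + … = 21.8133
population σ = √(21.8133 / 6) = √3.6356 = 1.9067%
IR = r̄ / tracking error = -0.4667 / 1.9067 = -0.2448

-0.245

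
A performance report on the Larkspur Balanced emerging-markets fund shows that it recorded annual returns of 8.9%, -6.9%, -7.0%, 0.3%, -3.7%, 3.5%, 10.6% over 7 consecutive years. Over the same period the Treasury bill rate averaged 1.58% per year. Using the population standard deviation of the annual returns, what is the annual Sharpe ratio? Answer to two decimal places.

-0.12

μ = (8.9 − 6.9 − 7 + 0.3 − 3.7 + 3.5 + 10.6) / 7 = 5.70 / 7 = 0.8143%
Σ(r − μ)² = 309.5686; population σ = √(309.5686/7) = 6.6501%
Sharpe = (μ − rf) / σ = (0.8143 − 1.58) / 6.6501 = -0.7657 / 6.6501 = -0.1151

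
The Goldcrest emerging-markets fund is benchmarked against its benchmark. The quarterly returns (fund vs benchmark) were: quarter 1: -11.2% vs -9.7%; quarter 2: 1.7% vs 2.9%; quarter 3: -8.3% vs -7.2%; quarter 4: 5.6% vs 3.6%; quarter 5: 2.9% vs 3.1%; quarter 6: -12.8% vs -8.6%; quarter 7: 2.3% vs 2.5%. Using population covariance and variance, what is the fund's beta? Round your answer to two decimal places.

1.21

r̄p = -2.8286%,  r̄m = -1.9143%
Cov = Σ(rp − r̄p)(rm − r̄m) / 7 = 40.0582
Var(rm) = Σ(rm − r̄m)² / 7 = 33.0669
β = Cov / Var = 40.0582 / 33.0669 = 1.2114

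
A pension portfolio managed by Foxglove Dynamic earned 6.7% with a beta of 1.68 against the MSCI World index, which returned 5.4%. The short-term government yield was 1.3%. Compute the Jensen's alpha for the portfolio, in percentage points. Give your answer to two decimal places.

CAPM expected return = Rf + β(Rm − Rf) = 1.3% + 1.68 × (5.4% − 1.3%) = 1.3 + 1.68 × 4.10 = 8.1880%
Jensen's α = Rp − E[R] = 6.7% − 8.1880% = -1.4880

-1.49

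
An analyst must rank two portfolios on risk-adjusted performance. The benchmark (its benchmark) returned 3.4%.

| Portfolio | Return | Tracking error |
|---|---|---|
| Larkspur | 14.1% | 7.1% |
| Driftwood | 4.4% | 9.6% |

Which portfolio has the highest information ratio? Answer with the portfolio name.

Larkspur

Larkspur: IR = (14.1% − 3.4%) / 7.1% = 1.507
Driftwood: IR = (4.4% − 3.4%) / 9.6% = 0.104
Highest: Larkspur (1.507).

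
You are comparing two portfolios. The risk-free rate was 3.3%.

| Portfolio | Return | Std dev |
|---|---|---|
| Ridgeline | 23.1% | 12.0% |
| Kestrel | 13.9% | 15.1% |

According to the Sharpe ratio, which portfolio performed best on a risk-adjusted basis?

Ridgeline

Ridgeline: Sharpe ratio = (23.1% − 3.3%) / 12.0% = 1.650
Kestrel: Sharpe ratio = (13.9% − 3.3%) / 15.1% = 0.702
Highest: Ridgeline (1.650).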